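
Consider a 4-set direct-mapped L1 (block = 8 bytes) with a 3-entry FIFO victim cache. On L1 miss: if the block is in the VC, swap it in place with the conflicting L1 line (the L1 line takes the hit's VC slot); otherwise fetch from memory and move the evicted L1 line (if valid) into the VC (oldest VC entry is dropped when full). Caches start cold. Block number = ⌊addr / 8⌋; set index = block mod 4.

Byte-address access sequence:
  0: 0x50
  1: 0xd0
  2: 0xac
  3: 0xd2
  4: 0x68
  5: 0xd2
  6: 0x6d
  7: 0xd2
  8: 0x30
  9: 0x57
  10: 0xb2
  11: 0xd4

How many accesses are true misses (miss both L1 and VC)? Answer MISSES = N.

MISSES = 6

  [0] addr=0x50 blk=10 s=2: MISS | VC []
  [1] addr=0xd0 blk=26 s=2: MISS | VC [10]
  [2] addr=0xac blk=21 s=1: MISS | VC [10]
  [3] addr=0xd2 blk=26 s=2: L1-HIT | VC [10]
  [4] addr=0x68 blk=13 s=1: MISS | VC [10, 21]
  [5] addr=0xd2 blk=26 s=2: L1-HIT | VC [10, 21]
  [6] addr=0x6d blk=13 s=1: L1-HIT | VC [10, 21]
  [7] addr=0xd2 blk=26 s=2: L1-HIT | VC [10, 21]
  [8] addr=0x30 blk=6 s=2: MISS | VC [10, 21, 26]
  [9] addr=0x57 blk=10 s=2: VC-HIT | VC [6, 21, 26]
  [10] addr=0xb2 blk=22 s=2: MISS | VC [21, 26, 10]
  [11] addr=0xd4 blk=26 s=2: VC-HIT | VC [21, 22, 10]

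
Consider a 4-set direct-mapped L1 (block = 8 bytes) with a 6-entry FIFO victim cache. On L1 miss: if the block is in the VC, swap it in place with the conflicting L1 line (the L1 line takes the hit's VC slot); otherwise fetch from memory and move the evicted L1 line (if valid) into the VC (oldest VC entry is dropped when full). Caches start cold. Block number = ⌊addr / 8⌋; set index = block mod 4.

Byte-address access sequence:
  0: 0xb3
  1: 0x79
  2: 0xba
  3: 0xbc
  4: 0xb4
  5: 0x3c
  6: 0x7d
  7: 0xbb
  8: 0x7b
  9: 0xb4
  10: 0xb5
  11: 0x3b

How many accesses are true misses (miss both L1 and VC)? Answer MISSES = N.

  [0] addr=0xb3 blk=22 s=2: MISS | VC []
  [1] addr=0x79 blk=15 s=3: MISS | VC []
  [2] addr=0xba blk=23 s=3: MISS | VC [15]
  [3] addr=0xbc blk=23 s=3: L1-HIT | VC [15]
  [4] addr=0xb4 blk=22 s=2: L1-HIT | VC [15]
  [5] addr=0x3c blk=7 s=3: MISS | VC [15, 23]
  [6] addr=0x7d blk=15 s=3: VC-HIT | VC [7, 23]
  [7] addr=0xbb blk=23 s=3: VC-HIT | VC [7, 15]
  [8] addr=0x7b blk=15 s=3: VC-HIT | VC [7, 23]
  [9] addr=0xb4 blk=22 s=2: L1-HIT | VC [7, 23]
  [10] addr=0xb5 blk=22 s=2: L1-HIT | VC [7, 23]
  [11] addr=0x3b blk=7 s=3: VC-HIT | VC [15, 23]

MISSES = 4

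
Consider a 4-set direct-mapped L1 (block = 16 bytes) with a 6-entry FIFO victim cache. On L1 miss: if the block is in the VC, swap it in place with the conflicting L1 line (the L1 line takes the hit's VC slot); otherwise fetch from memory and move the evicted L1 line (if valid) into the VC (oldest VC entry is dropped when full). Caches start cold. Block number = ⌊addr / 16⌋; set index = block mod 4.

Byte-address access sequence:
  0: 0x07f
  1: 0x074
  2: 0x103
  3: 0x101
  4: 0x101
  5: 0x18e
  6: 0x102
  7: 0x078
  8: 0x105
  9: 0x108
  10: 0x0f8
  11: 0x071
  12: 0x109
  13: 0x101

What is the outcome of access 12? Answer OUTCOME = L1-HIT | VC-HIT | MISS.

OUTCOME = L1-HIT

0: 0x7f (blk 7, set 3) → MISS  vc=[]
1: 0x74 (blk 7, set 3) → L1-HIT  vc=[]
2: 0x103 (blk 16, set 0) → MISS  vc=[]
3: 0x101 (blk 16, set 0) → L1-HIT  vc=[]
4: 0x101 (blk 16, set 0) → L1-HIT  vc=[]
5: 0x18e (blk 24, set 0) → MISS  vc=[16]
6: 0x102 (blk 16, set 0) → VC-HIT  vc=[24]
7: 0x78 (blk 7, set 3) → L1-HIT  vc=[24]
8: 0x105 (blk 16, set 0) → L1-HIT  vc=[24]
9: 0x108 (blk 16, set 0) → L1-HIT  vc=[24]
10: 0xf8 (blk 15, set 3) → MISS  vc=[24, 7]
11: 0x71 (blk 7, set 3) → VC-HIT  vc=[24, 15]
12: 0x109 (blk 16, set 0) → L1-HIT  vc=[24, 15]
13: 0x101 (blk 16, set 0) → L1-HIT  vc=[24, 15]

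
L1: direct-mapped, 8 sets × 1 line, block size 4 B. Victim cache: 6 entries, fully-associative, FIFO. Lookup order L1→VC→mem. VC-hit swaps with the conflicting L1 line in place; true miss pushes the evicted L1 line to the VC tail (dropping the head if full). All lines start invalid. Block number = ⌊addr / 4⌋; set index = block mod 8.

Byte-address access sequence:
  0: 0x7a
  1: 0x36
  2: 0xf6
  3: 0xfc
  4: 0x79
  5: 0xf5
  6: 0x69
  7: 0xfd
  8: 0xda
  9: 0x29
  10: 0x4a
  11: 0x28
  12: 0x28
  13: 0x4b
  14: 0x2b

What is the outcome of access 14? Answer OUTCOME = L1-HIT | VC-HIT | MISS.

0: 0x7a (blk 30, set 6) → MISS  vc=[]
1: 0x36 (blk 13, set 5) → MISS  vc=[]
2: 0xf6 (blk 61, set 5) → MISS  vc=[13]
3: 0xfc (blk 63, set 7) → MISS  vc=[13]
4: 0x79 (blk 30, set 6) → L1-HIT  vc=[13]
5: 0xf5 (blk 61, set 5) → L1-HIT  vc=[13]
6: 0x69 (blk 26, set 2) → MISS  vc=[13]
7: 0xfd (blk 63, set 7) → L1-HIT  vc=[13]
8: 0xda (blk 54, set 6) → MISS  vc=[13, 30]
9: 0x29 (blk 10, set 2) → MISS  vc=[13, 30, 26]
10: 0x4a (blk 18, set 2) → MISS  vc=[13, 30, 26, 10]
11: 0x28 (blk 10, set 2) → VC-HIT  vc=[13, 30, 26, 18]
12: 0x28 (blk 10, set 2) → L1-HIT  vc=[13, 30, 26, 18]
13: 0x4b (blk 18, set 2) → VC-HIT  vc=[13, 30, 26, 10]
14: 0x2b (blk 10, set 2) → VC-HIT  vc=[13, 30, 26, 18]

OUTCOME = VC-HIT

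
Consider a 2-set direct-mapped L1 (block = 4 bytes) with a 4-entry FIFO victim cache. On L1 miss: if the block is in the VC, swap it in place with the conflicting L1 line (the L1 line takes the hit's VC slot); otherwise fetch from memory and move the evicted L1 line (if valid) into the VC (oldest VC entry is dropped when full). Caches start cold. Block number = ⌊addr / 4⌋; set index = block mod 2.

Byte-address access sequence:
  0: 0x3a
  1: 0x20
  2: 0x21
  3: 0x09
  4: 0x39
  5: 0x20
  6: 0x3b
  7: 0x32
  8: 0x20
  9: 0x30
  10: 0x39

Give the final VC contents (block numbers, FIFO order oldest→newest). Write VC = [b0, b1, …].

VC = [2, 8, 12]

#0 0x3a→b14/s0 MISS; vc=[]
#1 0x20→b8/s0 MISS; vc=[14]
#2 0x21→b8/s0 L1-HIT; vc=[14]
#3 0x9→b2/s0 MISS; vc=[14,8]
#4 0x39→b14/s0 VC-HIT; vc=[2,8]
#5 0x20→b8/s0 VC-HIT; vc=[2,14]
#6 0x3b→b14/s0 VC-HIT; vc=[2,8]
#7 0x32→b12/s0 MISS; vc=[2,8,14]
#8 0x20→b8/s0 VC-HIT; vc=[2,12,14]
#9 0x30→b12/s0 VC-HIT; vc=[2,8,14]
#10 0x39→b14/s0 VC-HIT; vc=[2,8,12]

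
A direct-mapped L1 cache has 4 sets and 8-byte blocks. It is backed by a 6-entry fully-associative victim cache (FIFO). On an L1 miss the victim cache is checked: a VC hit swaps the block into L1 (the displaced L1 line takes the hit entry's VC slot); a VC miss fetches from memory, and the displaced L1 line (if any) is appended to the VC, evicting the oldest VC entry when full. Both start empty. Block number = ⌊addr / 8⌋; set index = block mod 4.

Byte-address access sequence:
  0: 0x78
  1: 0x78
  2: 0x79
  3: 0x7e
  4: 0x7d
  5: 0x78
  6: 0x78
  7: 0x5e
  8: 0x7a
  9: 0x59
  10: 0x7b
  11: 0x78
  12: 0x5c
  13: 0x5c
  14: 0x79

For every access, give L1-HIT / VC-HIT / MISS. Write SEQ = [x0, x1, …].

0: 0x78 (blk 15, set 3) → MISS  vc=[]
1: 0x78 (blk 15, set 3) → L1-HIT  vc=[]
2: 0x79 (blk 15, set 3) → L1-HIT  vc=[]
3: 0x7e (blk 15, set 3) → L1-HIT  vc=[]
4: 0x7d (blk 15, set 3) → L1-HIT  vc=[]
5: 0x78 (blk 15, set 3) → L1-HIT  vc=[]
6: 0x78 (blk 15, set 3) → L1-HIT  vc=[]
7: 0x5e (blk 11, set 3) → MISS  vc=[15]
8: 0x7a (blk 15, set 3) → VC-HIT  vc=[11]
9: 0x59 (blk 11, set 3) → VC-HIT  vc=[15]
10: 0x7b (blk 15, set 3) → VC-HIT  vc=[11]
11: 0x78 (blk 15, set 3) → L1-HIT  vc=[11]
12: 0x5c (blk 11, set 3) → VC-HIT  vc=[15]
13: 0x5c (blk 11, set 3) → L1-HIT  vc=[15]
14: 0x79 (blk 15, set 3) → VC-HIT  vc=[11]

SEQ = [MISS, L1-HIT, L1-HIT, L1-HIT, L1-HIT, L1-HIT, L1-HIT, MISS, VC-HIT, VC-HIT, VC-HIT, L1-HIT, VC-HIT, L1-HIT, VC-HIT]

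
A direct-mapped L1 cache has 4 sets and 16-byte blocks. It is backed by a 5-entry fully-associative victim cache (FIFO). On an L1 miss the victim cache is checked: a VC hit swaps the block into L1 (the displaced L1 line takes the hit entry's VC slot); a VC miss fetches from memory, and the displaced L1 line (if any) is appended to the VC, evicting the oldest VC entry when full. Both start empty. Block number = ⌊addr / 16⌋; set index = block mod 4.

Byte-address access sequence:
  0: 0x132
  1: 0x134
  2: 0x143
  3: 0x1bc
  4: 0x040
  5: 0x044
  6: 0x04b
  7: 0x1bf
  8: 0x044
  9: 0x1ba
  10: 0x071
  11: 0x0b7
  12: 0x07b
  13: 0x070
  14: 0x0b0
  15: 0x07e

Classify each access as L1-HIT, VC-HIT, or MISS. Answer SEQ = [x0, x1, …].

SEQ = [MISS, L1-HIT, MISS, MISS, MISS, L1-HIT, L1-HIT, L1-HIT, L1-HIT, L1-HIT, MISS, MISS, VC-HIT, L1-HIT, VC-HIT, VC-HIT]

0: 0x132 (blk 19, set 3) → MISS  vc=[]
1: 0x134 (blk 19, set 3) → L1-HIT  vc=[]
2: 0x143 (blk 20, set 0) → MISS  vc=[]
3: 0x1bc (blk 27, set 3) → MISS  vc=[19]
4: 0x40 (blk 4, set 0) → MISS  vc=[19, 20]
5: 0x44 (blk 4, set 0) → L1-HIT  vc=[19, 20]
6: 0x4b (blk 4, set 0) → L1-HIT  vc=[19, 20]
7: 0x1bf (blk 27, set 3) → L1-HIT  vc=[19, 20]
8: 0x44 (blk 4, set 0) → L1-HIT  vc=[19, 20]
9: 0x1ba (blk 27, set 3) → L1-HIT  vc=[19, 20]
10: 0x71 (blk 7, set 3) → MISS  vc=[19, 20, 27]
11: 0xb7 (blk 11, set 3) → MISS  vc=[19, 20, 27, 7]
12: 0x7b (blk 7, set 3) → VC-HIT  vc=[19, 20, 27, 11]
13: 0x70 (blk 7, set 3) → L1-HIT  vc=[19, 20, 27, 11]
14: 0xb0 (blk 11, set 3) → VC-HIT  vc=[19, 20, 27, 7]
15: 0x7e (blk 7, set 3) → VC-HIT  vc=[19, 20, 27, 11]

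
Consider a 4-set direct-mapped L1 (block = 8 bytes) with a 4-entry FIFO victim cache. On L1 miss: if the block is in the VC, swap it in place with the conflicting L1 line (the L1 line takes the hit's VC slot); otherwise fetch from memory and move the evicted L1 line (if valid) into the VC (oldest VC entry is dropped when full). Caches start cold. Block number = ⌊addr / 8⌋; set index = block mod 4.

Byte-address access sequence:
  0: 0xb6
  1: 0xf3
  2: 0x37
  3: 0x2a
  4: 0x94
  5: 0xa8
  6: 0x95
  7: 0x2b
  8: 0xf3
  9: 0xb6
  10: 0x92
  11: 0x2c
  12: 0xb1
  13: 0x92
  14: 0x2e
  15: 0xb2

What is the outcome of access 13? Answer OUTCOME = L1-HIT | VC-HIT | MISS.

OUTCOME = VC-HIT

0: 0xb6 (blk 22, set 2) → MISS  vc=[]
1: 0xf3 (blk 30, set 2) → MISS  vc=[22]
2: 0x37 (blk 6, set 2) → MISS  vc=[22, 30]
3: 0x2a (blk 5, set 1) → MISS  vc=[22, 30]
4: 0x94 (blk 18, set 2) → MISS  vc=[22, 30, 6]
5: 0xa8 (blk 21, set 1) → MISS  vc=[22, 30, 6, 5]
6: 0x95 (blk 18, set 2) → L1-HIT  vc=[22, 30, 6, 5]
7: 0x2b (blk 5, set 1) → VC-HIT  vc=[22, 30, 6, 21]
8: 0xf3 (blk 30, set 2) → VC-HIT  vc=[22, 18, 6, 21]
9: 0xb6 (blk 22, set 2) → VC-HIT  vc=[30, 18, 6, 21]
10: 0x92 (blk 18, set 2) → VC-HIT  vc=[30, 22, 6, 21]
11: 0x2c (blk 5, set 1) → L1-HIT  vc=[30, 22, 6, 21]
12: 0xb1 (blk 22, set 2) → VC-HIT  vc=[30, 18, 6, 21]
13: 0x92 (blk 18, set 2) → VC-HIT  vc=[30, 22, 6, 21]
14: 0x2e (blk 5, set 1) → L1-HIT  vc=[30, 22, 6, 21]
15: 0xb2 (blk 22, set 2) → VC-HIT  vc=[30, 18, 6, 21]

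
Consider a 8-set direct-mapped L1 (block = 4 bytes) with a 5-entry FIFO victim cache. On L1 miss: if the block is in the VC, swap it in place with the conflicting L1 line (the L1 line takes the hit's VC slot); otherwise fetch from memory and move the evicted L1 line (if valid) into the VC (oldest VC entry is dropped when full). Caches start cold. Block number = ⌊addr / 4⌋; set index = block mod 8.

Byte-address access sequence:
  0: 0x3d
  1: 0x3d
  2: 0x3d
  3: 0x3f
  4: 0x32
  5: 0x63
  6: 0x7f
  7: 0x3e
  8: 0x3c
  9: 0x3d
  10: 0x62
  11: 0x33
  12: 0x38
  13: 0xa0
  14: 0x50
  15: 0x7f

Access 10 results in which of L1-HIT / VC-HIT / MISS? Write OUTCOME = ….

OUTCOME = L1-HIT

#0 0x3d→b15/s7 MISS; vc=[]
#1 0x3d→b15/s7 L1-HIT; vc=[]
#2 0x3d→b15/s7 L1-HIT; vc=[]
#3 0x3f→b15/s7 L1-HIT; vc=[]
#4 0x32→b12/s4 MISS; vc=[]
#5 0x63→b24/s0 MISS; vc=[]
#6 0x7f→b31/s7 MISS; vc=[15]
#7 0x3e→b15/s7 VC-HIT; vc=[31]
#8 0x3c→b15/s7 L1-HIT; vc=[31]
#9 0x3d→b15/s7 L1-HIT; vc=[31]
#10 0x62→b24/s0 L1-HIT; vc=[31]
#11 0x33→b12/s4 L1-HIT; vc=[31]
#12 0x38→b14/s6 MISS; vc=[31]
#13 0xa0→b40/s0 MISS; vc=[31,24]
#14 0x50→b20/s4 MISS; vc=[31,24,12]
#15 0x7f→b31/s7 VC-HIT; vc=[15,24,12]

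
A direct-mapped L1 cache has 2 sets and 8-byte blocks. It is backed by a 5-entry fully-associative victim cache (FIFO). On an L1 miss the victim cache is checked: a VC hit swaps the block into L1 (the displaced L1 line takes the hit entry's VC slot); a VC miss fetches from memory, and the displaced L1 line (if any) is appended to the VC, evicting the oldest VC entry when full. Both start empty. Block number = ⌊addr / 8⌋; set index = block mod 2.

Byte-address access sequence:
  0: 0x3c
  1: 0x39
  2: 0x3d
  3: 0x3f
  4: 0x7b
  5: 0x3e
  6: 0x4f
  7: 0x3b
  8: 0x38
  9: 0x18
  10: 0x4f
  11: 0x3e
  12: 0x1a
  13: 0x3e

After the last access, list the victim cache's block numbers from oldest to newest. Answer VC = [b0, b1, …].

#0 0x3c→b7/s1 MISS; vc=[]
#1 0x39→b7/s1 L1-HIT; vc=[]
#2 0x3d→b7/s1 L1-HIT; vc=[]
#3 0x3f→b7/s1 L1-HIT; vc=[]
#4 0x7b→b15/s1 MISS; vc=[7]
#5 0x3e→b7/s1 VC-HIT; vc=[15]
#6 0x4f→b9/s1 MISS; vc=[15,7]
#7 0x3b→b7/s1 VC-HIT; vc=[15,9]
#8 0x38→b7/s1 L1-HIT; vc=[15,9]
#9 0x18→b3/s1 MISS; vc=[15,9,7]
#10 0x4f→b9/s1 VC-HIT; vc=[15,3,7]
#11 0x3e→b7/s1 VC-HIT; vc=[15,3,9]
#12 0x1a→b3/s1 VC-HIT; vc=[15,7,9]
#13 0x3e→b7/s1 VC-HIT; vc=[15,3,9]

VC = [15, 3, 9]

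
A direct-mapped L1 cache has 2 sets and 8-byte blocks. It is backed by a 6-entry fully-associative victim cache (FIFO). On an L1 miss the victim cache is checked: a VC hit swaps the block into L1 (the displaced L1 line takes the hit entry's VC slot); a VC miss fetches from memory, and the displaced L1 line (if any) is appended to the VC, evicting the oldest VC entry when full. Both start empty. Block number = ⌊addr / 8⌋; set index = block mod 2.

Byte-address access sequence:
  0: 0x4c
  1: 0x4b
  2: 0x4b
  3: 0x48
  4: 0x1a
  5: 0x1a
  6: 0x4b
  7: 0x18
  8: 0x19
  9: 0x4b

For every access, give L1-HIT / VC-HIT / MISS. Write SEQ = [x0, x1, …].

SEQ = [MISS, L1-HIT, L1-HIT, L1-HIT, MISS, L1-HIT, VC-HIT, VC-HIT, L1-HIT, VC-HIT]

#0 0x4c→b9/s1 MISS; vc=[]
#1 0x4b→b9/s1 L1-HIT; vc=[]
#2 0x4b→b9/s1 L1-HIT; vc=[]
#3 0x48→b9/s1 L1-HIT; vc=[]
#4 0x1a→b3/s1 MISS; vc=[9]
#5 0x1a→b3/s1 L1-HIT; vc=[9]
#6 0x4b→b9/s1 VC-HIT; vc=[3]
#7 0x18→b3/s1 VC-HIT; vc=[9]
#8 0x19→b3/s1 L1-HIT; vc=[9]
#9 0x4b→b9/s1 VC-HIT; vc=[3]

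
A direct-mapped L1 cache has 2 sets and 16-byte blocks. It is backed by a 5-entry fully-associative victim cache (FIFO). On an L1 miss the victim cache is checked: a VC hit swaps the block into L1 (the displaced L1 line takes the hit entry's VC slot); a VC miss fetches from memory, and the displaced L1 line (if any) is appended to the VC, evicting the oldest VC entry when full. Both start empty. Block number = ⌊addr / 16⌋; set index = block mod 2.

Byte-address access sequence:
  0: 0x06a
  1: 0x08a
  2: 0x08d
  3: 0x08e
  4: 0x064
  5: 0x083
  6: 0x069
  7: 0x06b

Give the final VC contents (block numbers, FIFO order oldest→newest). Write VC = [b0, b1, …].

VC = [8]

#0 0x6a→b6/s0 MISS; vc=[]
#1 0x8a→b8/s0 MISS; vc=[6]
#2 0x8d→b8/s0 L1-HIT; vc=[6]
#3 0x8e→b8/s0 L1-HIT; vc=[6]
#4 0x64→b6/s0 VC-HIT; vc=[8]
#5 0x83→b8/s0 VC-HIT; vc=[6]
#6 0x69→b6/s0 VC-HIT; vc=[8]
#7 0x6b→b6/s0 L1-HIT; vc=[8]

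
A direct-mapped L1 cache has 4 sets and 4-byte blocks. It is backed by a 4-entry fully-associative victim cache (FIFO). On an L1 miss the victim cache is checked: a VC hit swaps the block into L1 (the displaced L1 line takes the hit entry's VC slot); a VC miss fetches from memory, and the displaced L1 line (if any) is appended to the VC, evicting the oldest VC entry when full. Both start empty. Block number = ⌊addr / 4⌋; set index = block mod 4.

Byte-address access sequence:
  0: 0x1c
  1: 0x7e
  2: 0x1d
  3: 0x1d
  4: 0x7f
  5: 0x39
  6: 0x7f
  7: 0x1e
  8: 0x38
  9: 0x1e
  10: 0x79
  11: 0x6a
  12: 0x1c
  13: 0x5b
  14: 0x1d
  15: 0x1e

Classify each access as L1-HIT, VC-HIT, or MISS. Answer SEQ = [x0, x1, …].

0: 0x1c (blk 7, set 3) → MISS  vc=[]
1: 0x7e (blk 31, set 3) → MISS  vc=[7]
2: 0x1d (blk 7, set 3) → VC-HIT  vc=[31]
3: 0x1d (blk 7, set 3) → L1-HIT  vc=[31]
4: 0x7f (blk 31, set 3) → VC-HIT  vc=[7]
5: 0x39 (blk 14, set 2) → MISS  vc=[7]
6: 0x7f (blk 31, set 3) → L1-HIT  vc=[7]
7: 0x1e (blk 7, set 3) → VC-HIT  vc=[31]
8: 0x38 (blk 14, set 2) → L1-HIT  vc=[31]
9: 0x1e (blk 7, set 3) → L1-HIT  vc=[31]
10: 0x79 (blk 30, set 2) → MISS  vc=[31, 14]
11: 0x6a (blk 26, set 2) → MISS  vc=[31, 14, 30]
12: 0x1c (blk 7, set 3) → L1-HIT  vc=[31, 14, 30]
13: 0x5b (blk 22, set 2) → MISS  vc=[31, 14, 30, 26]
14: 0x1d (blk 7, set 3) → L1-HIT  vc=[31, 14, 30, 26]
15: 0x1e (blk 7, set 3) → L1-HIT  vc=[31, 14, 30, 26]

SEQ = [MISS, MISS, VC-HIT, L1-HIT, VC-HIT, MISS, L1-HIT, VC-HIT, L1-HIT, L1-HIT, MISS, MISS, L1-HIT, MISS, L1-HIT, L1-HIT]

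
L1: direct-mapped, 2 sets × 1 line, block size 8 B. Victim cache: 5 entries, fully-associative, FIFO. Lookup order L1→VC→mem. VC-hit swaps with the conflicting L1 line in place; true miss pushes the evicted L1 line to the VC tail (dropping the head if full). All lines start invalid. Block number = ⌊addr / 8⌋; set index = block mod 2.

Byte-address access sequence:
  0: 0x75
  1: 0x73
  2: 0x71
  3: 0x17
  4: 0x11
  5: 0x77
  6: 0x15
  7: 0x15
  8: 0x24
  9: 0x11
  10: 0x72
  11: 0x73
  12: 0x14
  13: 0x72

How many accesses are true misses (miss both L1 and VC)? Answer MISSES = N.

MISSES = 3

  [0] addr=0x75 blk=14 s=0: MISS | VC []
  [1] addr=0x73 blk=14 s=0: L1-HIT | VC []
  [2] addr=0x71 blk=14 s=0: L1-HIT | VC []
  [3] addr=0x17 blk=2 s=0: MISS | VC [14]
  [4] addr=0x11 blk=2 s=0: L1-HIT | VC [14]
  [5] addr=0x77 blk=14 s=0: VC-HIT | VC [2]
  [6] addr=0x15 blk=2 s=0: VC-HIT | VC [14]
  [7] addr=0x15 blk=2 s=0: L1-HIT | VC [14]
  [8] addr=0x24 blk=4 s=0: MISS | VC [14, 2]
  [9] addr=0x11 blk=2 s=0: VC-HIT | VC [14, 4]
  [10] addr=0x72 blk=14 s=0: VC-HIT | VC [2, 4]
  [11] addr=0x73 blk=14 s=0: L1-HIT | VC [2, 4]
  [12] addr=0x14 blk=2 s=0: VC-HIT | VC [14, 4]
  [13] addr=0x72 blk=14 s=0: VC-HIT | VC [2, 4]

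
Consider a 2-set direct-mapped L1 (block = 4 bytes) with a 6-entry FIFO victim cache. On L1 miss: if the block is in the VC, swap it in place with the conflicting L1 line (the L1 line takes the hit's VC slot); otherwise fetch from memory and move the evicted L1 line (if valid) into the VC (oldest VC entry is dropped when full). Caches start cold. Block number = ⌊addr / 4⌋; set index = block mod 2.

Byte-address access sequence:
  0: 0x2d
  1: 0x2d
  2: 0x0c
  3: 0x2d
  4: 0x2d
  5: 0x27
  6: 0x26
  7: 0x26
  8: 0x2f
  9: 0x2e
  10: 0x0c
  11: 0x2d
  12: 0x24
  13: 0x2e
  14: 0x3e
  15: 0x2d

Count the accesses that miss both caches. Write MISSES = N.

MISSES = 4

0: 0x2d (blk 11, set 1) → MISS  vc=[]
1: 0x2d (blk 11, set 1) → L1-HIT  vc=[]
2: 0xc (blk 3, set 1) → MISS  vc=[11]
3: 0x2d (blk 11, set 1) → VC-HIT  vc=[3]
4: 0x2d (blk 11, set 1) → L1-HIT  vc=[3]
5: 0x27 (blk 9, set 1) → MISS  vc=[3, 11]
6: 0x26 (blk 9, set 1) → L1-HIT  vc=[3, 11]
7: 0x26 (blk 9, set 1) → L1-HIT  vc=[3, 11]
8: 0x2f (blk 11, set 1) → VC-HIT  vc=[3, 9]
9: 0x2e (blk 11, set 1) → L1-HIT  vc=[3, 9]
10: 0xc (blk 3, set 1) → VC-HIT  vc=[11, 9]
11: 0x2d (blk 11, set 1) → VC-HIT  vc=[3, 9]
12: 0x24 (blk 9, set 1) → VC-HIT  vc=[3, 11]
13: 0x2e (blk 11, set 1) → VC-HIT  vc=[3, 9]
14: 0x3e (blk 15, set 1) → MISS  vc=[3, 9, 11]
15: 0x2d (blk 11, set 1) → VC-HIT  vc=[3, 9, 15]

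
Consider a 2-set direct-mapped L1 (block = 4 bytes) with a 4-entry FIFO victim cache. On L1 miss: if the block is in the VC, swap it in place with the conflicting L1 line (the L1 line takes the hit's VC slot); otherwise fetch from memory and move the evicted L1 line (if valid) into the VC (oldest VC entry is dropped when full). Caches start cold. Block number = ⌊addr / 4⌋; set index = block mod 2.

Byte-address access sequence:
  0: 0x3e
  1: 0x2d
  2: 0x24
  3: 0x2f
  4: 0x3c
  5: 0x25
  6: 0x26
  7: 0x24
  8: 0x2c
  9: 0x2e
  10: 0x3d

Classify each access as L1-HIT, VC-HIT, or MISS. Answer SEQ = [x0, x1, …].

SEQ = [MISS, MISS, MISS, VC-HIT, VC-HIT, VC-HIT, L1-HIT, L1-HIT, VC-HIT, L1-HIT, VC-HIT]

  [0] addr=0x3e blk=15 s=1: MISS | VC []
  [1] addr=0x2d blk=11 s=1: MISS | VC [15]
  [2] addr=0x24 blk=9 s=1: MISS | VC [15, 11]
  [3] addr=0x2f blk=11 s=1: VC-HIT | VC [15, 9]
  [4] addr=0x3c blk=15 s=1: VC-HIT | VC [11, 9]
  [5] addr=0x25 blk=9 s=1: VC-HIT | VC [11, 15]
  [6] addr=0x26 blk=9 s=1: L1-HIT | VC [11, 15]
  [7] addr=0x24 blk=9 s=1: L1-HIT | VC [11, 15]
  [8] addr=0x2c blk=11 s=1: VC-HIT | VC [9, 15]
  [9] addr=0x2e blk=11 s=1: L1-HIT | VC [9, 15]
  [10] addr=0x3d blk=15 s=1: VC-HIT | VC [9, 11]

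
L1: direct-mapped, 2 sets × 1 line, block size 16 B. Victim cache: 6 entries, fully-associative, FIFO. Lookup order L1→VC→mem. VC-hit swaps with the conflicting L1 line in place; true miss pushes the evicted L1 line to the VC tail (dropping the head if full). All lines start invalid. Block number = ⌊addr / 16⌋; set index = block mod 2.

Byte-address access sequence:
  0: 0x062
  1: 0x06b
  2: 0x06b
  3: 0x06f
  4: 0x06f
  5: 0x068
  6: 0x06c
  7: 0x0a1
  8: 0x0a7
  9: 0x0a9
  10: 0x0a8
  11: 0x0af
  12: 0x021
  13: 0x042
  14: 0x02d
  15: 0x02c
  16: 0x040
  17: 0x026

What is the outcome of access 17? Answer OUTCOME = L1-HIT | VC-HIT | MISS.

OUTCOME = VC-HIT

#0 0x62→b6/s0 MISS; vc=[]
#1 0x6b→b6/s0 L1-HIT; vc=[]
#2 0x6b→b6/s0 L1-HIT; vc=[]
#3 0x6f→b6/s0 L1-HIT; vc=[]
#4 0x6f→b6/s0 L1-HIT; vc=[]
#5 0x68→b6/s0 L1-HIT; vc=[]
#6 0x6c→b6/s0 L1-HIT; vc=[]
#7 0xa1→b10/s0 MISS; vc=[6]
#8 0xa7→b10/s0 L1-HIT; vc=[6]
#9 0xa9→b10/s0 L1-HIT; vc=[6]
#10 0xa8→b10/s0 L1-HIT; vc=[6]
#11 0xaf→b10/s0 L1-HIT; vc=[6]
#12 0x21→b2/s0 MISS; vc=[6,10]
#13 0x42→b4/s0 MISS; vc=[6,10,2]
#14 0x2d→b2/s0 VC-HIT; vc=[6,10,4]
#15 0x2c→b2/s0 L1-HIT; vc=[6,10,4]
#16 0x40→b4/s0 VC-HIT; vc=[6,10,2]
#17 0x26→b2/s0 VC-HIT; vc=[6,10,4]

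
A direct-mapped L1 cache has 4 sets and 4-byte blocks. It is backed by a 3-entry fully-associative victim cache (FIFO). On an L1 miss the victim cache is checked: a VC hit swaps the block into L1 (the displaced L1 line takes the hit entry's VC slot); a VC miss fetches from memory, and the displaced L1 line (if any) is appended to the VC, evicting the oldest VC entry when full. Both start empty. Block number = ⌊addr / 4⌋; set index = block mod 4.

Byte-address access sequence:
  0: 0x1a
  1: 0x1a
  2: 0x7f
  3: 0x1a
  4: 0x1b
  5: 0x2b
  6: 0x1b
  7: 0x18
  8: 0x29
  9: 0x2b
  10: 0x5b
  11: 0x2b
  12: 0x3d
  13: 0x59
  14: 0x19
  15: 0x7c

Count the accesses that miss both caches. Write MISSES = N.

MISSES = 5

0: 0x1a (blk 6, set 2) → MISS  vc=[]
1: 0x1a (blk 6, set 2) → L1-HIT  vc=[]
2: 0x7f (blk 31, set 3) → MISS  vc=[]
3: 0x1a (blk 6, set 2) → L1-HIT  vc=[]
4: 0x1b (blk 6, set 2) → L1-HIT  vc=[]
5: 0x2b (blk 10, set 2) → MISS  vc=[6]
6: 0x1b (blk 6, set 2) → VC-HIT  vc=[10]
7: 0x18 (blk 6, set 2) → L1-HIT  vc=[10]
8: 0x29 (blk 10, set 2) → VC-HIT  vc=[6]
9: 0x2b (blk 10, set 2) → L1-HIT  vc=[6]
10: 0x5b (blk 22, set 2) → MISS  vc=[6, 10]
11: 0x2b (blk 10, set 2) → VC-HIT  vc=[6, 22]
12: 0x3d (blk 15, set 3) → MISS  vc=[6, 22, 31]
13: 0x59 (blk 22, set 2) → VC-HIT  vc=[6, 10, 31]
14: 0x19 (blk 6, set 2) → VC-HIT  vc=[22, 10, 31]
15: 0x7c (blk 31, set 3) → VC-HIT  vc=[22, 10, 15]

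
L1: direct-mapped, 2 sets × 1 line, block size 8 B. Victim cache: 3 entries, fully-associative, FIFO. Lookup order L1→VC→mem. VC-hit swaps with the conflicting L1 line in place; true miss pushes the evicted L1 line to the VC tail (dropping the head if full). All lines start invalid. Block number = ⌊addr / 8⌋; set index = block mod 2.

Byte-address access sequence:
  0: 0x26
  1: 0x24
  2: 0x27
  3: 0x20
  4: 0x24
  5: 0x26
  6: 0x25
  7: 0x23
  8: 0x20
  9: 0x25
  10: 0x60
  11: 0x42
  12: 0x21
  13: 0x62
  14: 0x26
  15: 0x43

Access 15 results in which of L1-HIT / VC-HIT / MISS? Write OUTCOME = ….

OUTCOME = VC-HIT

  [0] addr=0x26 blk=4 s=0: MISS | VC []
  [1] addr=0x24 blk=4 s=0: L1-HIT | VC []
  [2] addr=0x27 blk=4 s=0: L1-HIT | VC []
  [3] addr=0x20 blk=4 s=0: L1-HIT | VC []
  [4] addr=0x24 blk=4 s=0: L1-HIT | VC []
  [5] addr=0x26 blk=4 s=0: L1-HIT | VC []
  [6] addr=0x25 blk=4 s=0: L1-HIT | VC []
  [7] addr=0x23 blk=4 s=0: L1-HIT | VC []
  [8] addr=0x20 blk=4 s=0: L1-HIT | VC []
  [9] addr=0x25 blk=4 s=0: L1-HIT | VC []
  [10] addr=0x60 blk=12 s=0: MISS | VC [4]
  [11] addr=0x42 blk=8 s=0: MISS | VC [4, 12]
  [12] addr=0x21 blk=4 s=0: VC-HIT | VC [8, 12]
  [13] addr=0x62 blk=12 s=0: VC-HIT | VC [8, 4]
  [14] addr=0x26 blk=4 s=0: VC-HIT | VC [8, 12]
  [15] addr=0x43 blk=8 s=0: VC-HIT | VC [4, 12]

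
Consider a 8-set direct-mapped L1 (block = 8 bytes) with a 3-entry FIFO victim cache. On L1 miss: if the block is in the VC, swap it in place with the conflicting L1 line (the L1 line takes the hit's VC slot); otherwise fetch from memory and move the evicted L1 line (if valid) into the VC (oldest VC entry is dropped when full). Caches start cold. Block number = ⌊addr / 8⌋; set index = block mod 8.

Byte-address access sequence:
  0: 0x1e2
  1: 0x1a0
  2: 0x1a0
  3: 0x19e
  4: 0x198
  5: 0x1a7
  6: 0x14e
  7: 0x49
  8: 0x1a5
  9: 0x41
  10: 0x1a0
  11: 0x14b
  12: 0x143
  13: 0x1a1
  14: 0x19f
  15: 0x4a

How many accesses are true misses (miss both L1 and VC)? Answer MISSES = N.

MISSES = 7

#0 0x1e2→b60/s4 MISS; vc=[]
#1 0x1a0→b52/s4 MISS; vc=[60]
#2 0x1a0→b52/s4 L1-HIT; vc=[60]
#3 0x19e→b51/s3 MISS; vc=[60]
#4 0x198→b51/s3 L1-HIT; vc=[60]
#5 0x1a7→b52/s4 L1-HIT; vc=[60]
#6 0x14e→b41/s1 MISS; vc=[60]
#7 0x49→b9/s1 MISS; vc=[60,41]
#8 0x1a5→b52/s4 L1-HIT; vc=[60,41]
#9 0x41→b8/s0 MISS; vc=[60,41]
#10 0x1a0→b52/s4 L1-HIT; vc=[60,41]
#11 0x14b→b41/s1 VC-HIT; vc=[60,9]
#12 0x143→b40/s0 MISS; vc=[60,9,8]
#13 0x1a1→b52/s4 L1-HIT; vc=[60,9,8]
#14 0x19f→b51/s3 L1-HIT; vc=[60,9,8]
#15 0x4a→b9/s1 VC-HIT; vc=[60,41,8]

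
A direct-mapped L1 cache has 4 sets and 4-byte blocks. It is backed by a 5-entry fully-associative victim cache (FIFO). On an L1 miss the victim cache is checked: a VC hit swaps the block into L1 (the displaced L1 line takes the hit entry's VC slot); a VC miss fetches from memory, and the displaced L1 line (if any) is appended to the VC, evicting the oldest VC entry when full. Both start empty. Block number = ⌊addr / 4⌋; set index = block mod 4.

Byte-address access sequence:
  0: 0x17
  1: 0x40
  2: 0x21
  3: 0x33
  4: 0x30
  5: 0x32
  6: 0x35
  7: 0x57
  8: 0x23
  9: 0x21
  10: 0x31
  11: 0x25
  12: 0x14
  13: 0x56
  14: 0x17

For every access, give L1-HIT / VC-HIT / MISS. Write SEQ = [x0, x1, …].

SEQ = [MISS, MISS, MISS, MISS, L1-HIT, L1-HIT, MISS, MISS, VC-HIT, L1-HIT, VC-HIT, MISS, VC-HIT, VC-HIT, VC-HIT]

#0 0x17→b5/s1 MISS; vc=[]
#1 0x40→b16/s0 MISS; vc=[]
#2 0x21→b8/s0 MISS; vc=[16]
#3 0x33→b12/s0 MISS; vc=[16,8]
#4 0x30→b12/s0 L1-HIT; vc=[16,8]
#5 0x32→b12/s0 L1-HIT; vc=[16,8]
#6 0x35→b13/s1 MISS; vc=[16,8,5]
#7 0x57→b21/s1 MISS; vc=[16,8,5,13]
#8 0x23→b8/s0 VC-HIT; vc=[16,12,5,13]
#9 0x21→b8/s0 L1-HIT; vc=[16,12,5,13]
#10 0x31→b12/s0 VC-HIT; vc=[16,8,5,13]
#11 0x25→b9/s1 MISS; vc=[16,8,5,13,21]
#12 0x14→b5/s1 VC-HIT; vc=[16,8,9,13,21]
#13 0x56→b21/s1 VC-HIT; vc=[16,8,9,13,5]
#14 0x17→b5/s1 VC-HIT; vc=[16,8,9,13,21]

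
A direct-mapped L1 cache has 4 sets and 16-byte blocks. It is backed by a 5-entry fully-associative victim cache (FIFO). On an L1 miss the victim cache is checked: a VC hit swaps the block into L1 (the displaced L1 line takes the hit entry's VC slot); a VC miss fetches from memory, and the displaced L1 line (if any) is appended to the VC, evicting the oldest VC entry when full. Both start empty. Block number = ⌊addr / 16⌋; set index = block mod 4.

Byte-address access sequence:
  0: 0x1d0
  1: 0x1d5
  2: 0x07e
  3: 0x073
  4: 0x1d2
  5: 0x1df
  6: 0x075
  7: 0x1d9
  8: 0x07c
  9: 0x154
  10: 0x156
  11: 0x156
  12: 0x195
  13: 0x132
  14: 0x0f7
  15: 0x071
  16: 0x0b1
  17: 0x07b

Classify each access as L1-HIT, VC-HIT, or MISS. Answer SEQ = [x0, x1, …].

0: 0x1d0 (blk 29, set 1) → MISS  vc=[]
1: 0x1d5 (blk 29, set 1) → L1-HIT  vc=[]
2: 0x7e (blk 7, set 3) → MISS  vc=[]
3: 0x73 (blk 7, set 3) → L1-HIT  vc=[]
4: 0x1d2 (blk 29, set 1) → L1-HIT  vc=[]
5: 0x1df (blk 29, set 1) → L1-HIT  vc=[]
6: 0x75 (blk 7, set 3) → L1-HIT  vc=[]
7: 0x1d9 (blk 29, set 1) → L1-HIT  vc=[]
8: 0x7c (blk 7, set 3) → L1-HIT  vc=[]
9: 0x154 (blk 21, set 1) → MISS  vc=[29]
10: 0x156 (blk 21, set 1) → L1-HIT  vc=[29]
11: 0x156 (blk 21, set 1) → L1-HIT  vc=[29]
12: 0x195 (blk 25, set 1) → MISS  vc=[29, 21]
13: 0x132 (blk 19, set 3) → MISS  vc=[29, 21, 7]
14: 0xf7 (blk 15, set 3) → MISS  vc=[29, 21, 7, 19]
15: 0x71 (blk 7, set 3) → VC-HIT  vc=[29, 21, 15, 19]
16: 0xb1 (blk 11, set 3) → MISS  vc=[29, 21, 15, 19, 7]
17: 0x7b (blk 7, set 3) → VC-HIT  vc=[29, 21, 15, 19, 11]

SEQ = [MISS, L1-HIT, MISS, L1-HIT, L1-HIT, L1-HIT, L1-HIT, L1-HIT, L1-HIT, MISS, L1-HIT, L1-HIT, MISS, MISS, MISS, VC-HIT, MISS, VC-HIT]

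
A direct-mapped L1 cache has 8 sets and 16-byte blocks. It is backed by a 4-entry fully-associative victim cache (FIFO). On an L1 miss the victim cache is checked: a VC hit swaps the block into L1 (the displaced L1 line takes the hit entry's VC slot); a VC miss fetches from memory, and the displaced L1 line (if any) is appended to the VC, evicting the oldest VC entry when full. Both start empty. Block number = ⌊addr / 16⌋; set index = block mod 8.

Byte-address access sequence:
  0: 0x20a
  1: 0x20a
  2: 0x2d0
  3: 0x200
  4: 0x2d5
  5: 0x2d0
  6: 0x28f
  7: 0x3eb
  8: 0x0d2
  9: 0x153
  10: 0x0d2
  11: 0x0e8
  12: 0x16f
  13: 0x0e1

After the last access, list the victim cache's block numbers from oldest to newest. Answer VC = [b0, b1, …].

VC = [45, 21, 62, 22]

#0 0x20a→b32/s0 MISS; vc=[]
#1 0x20a→b32/s0 L1-HIT; vc=[]
#2 0x2d0→b45/s5 MISS; vc=[]
#3 0x200→b32/s0 L1-HIT; vc=[]
#4 0x2d5→b45/s5 L1-HIT; vc=[]
#5 0x2d0→b45/s5 L1-HIT; vc=[]
#6 0x28f→b40/s0 MISS; vc=[32]
#7 0x3eb→b62/s6 MISS; vc=[32]
#8 0xd2→b13/s5 MISS; vc=[32,45]
#9 0x153→b21/s5 MISS; vc=[32,45,13]
#10 0xd2→b13/s5 VC-HIT; vc=[32,45,21]
#11 0xe8→b14/s6 MISS; vc=[32,45,21,62]
#12 0x16f→b22/s6 MISS; vc=[45,21,62,14]
#13 0xe1→b14/s6 VC-HIT; vc=[45,21,62,22]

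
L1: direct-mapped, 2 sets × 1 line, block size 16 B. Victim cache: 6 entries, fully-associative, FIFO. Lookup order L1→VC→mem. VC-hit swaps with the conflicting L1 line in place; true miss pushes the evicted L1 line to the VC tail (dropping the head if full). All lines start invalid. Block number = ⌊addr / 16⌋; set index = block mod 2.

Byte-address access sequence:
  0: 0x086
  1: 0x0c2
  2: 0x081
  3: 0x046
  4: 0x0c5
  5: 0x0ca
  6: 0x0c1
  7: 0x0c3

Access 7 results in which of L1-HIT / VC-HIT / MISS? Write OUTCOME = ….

0: 0x86 (blk 8, set 0) → MISS  vc=[]
1: 0xc2 (blk 12, set 0) → MISS  vc=[8]
2: 0x81 (blk 8, set 0) → VC-HIT  vc=[12]
3: 0x46 (blk 4, set 0) → MISS  vc=[12, 8]
4: 0xc5 (blk 12, set 0) → VC-HIT  vc=[4, 8]
5: 0xca (blk 12, set 0) → L1-HIT  vc=[4, 8]
6: 0xc1 (blk 12, set 0) → L1-HIT  vc=[4, 8]
7: 0xc3 (blk 12, set 0) → L1-HIT  vc=[4, 8]

OUTCOME = L1-HIT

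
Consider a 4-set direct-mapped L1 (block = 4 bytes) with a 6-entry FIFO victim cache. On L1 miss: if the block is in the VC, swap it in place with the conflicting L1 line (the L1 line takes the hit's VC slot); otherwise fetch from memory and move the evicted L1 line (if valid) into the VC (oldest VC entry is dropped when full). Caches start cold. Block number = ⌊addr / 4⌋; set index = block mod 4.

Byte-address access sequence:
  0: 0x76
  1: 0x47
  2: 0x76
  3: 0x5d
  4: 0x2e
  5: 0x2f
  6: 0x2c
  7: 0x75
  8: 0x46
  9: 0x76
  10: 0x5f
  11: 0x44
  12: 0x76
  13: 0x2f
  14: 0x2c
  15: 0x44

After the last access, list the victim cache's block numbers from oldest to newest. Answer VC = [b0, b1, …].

#0 0x76→b29/s1 MISS; vc=[]
#1 0x47→b17/s1 MISS; vc=[29]
#2 0x76→b29/s1 VC-HIT; vc=[17]
#3 0x5d→b23/s3 MISS; vc=[17]
#4 0x2e→b11/s3 MISS; vc=[17,23]
#5 0x2f→b11/s3 L1-HIT; vc=[17,23]
#6 0x2c→b11/s3 L1-HIT; vc=[17,23]
#7 0x75→b29/s1 L1-HIT; vc=[17,23]
#8 0x46→b17/s1 VC-HIT; vc=[29,23]
#9 0x76→b29/s1 VC-HIT; vc=[17,23]
#10 0x5f→b23/s3 VC-HIT; vc=[17,11]
#11 0x44→b17/s1 VC-HIT; vc=[29,11]
#12 0x76→b29/s1 VC-HIT; vc=[17,11]
#13 0x2f→b11/s3 VC-HIT; vc=[17,23]
#14 0x2c→b11/s3 L1-HIT; vc=[17,23]
#15 0x44→b17/s1 VC-HIT; vc=[29,23]

VC = [29, 23]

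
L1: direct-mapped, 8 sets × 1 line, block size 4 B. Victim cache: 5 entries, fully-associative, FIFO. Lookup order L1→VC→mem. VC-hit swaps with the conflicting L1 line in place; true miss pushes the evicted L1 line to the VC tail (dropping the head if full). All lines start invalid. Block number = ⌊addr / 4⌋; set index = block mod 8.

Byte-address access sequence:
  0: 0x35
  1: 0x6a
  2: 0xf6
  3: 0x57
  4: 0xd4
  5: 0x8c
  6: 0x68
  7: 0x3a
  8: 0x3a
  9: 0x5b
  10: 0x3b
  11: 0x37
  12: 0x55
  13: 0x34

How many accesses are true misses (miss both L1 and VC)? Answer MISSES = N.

MISSES = 8

  [0] addr=0x35 blk=13 s=5: MISS | VC []
  [1] addr=0x6a blk=26 s=2: MISS | VC []
  [2] addr=0xf6 blk=61 s=5: MISS | VC [13]
  [3] addr=0x57 blk=21 s=5: MISS | VC [13, 61]
  [4] addr=0xd4 blk=53 s=5: MISS | VC [13, 61, 21]
  [5] addr=0x8c blk=35 s=3: MISS | VC [13, 61, 21]
  [6] addr=0x68 blk=26 s=2: L1-HIT | VC [13, 61, 21]
  [7] addr=0x3a blk=14 s=6: MISS | VC [13, 61, 21]
  [8] addr=0x3a blk=14 s=6: L1-HIT | VC [13, 61, 21]
  [9] addr=0x5b blk=22 s=6: MISS | VC [13, 61, 21, 14]
  [10] addr=0x3b blk=14 s=6: VC-HIT | VC [13, 61, 21, 22]
  [11] addr=0x37 blk=13 s=5: VC-HIT | VC [53, 61, 21, 22]
  [12] addr=0x55 blk=21 s=5: VC-HIT | VC [53, 61, 13, 22]
  [13] addr=0x34 blk=13 s=5: VC-HIT | VC [53, 61, 21, 22]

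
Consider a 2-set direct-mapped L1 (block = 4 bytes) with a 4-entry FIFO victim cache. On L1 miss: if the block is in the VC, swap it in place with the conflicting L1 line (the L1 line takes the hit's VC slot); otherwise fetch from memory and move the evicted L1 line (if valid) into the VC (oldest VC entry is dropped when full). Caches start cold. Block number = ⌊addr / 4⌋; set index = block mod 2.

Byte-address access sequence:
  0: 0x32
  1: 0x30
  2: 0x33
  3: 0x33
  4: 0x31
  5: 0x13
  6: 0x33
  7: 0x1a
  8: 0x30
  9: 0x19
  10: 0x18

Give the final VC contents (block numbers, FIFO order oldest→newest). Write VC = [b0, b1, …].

0: 0x32 (blk 12, set 0) → MISS  vc=[]
1: 0x30 (blk 12, set 0) → L1-HIT  vc=[]
2: 0x33 (blk 12, set 0) → L1-HIT  vc=[]
3: 0x33 (blk 12, set 0) → L1-HIT  vc=[]
4: 0x31 (blk 12, set 0) → L1-HIT  vc=[]
5: 0x13 (blk 4, set 0) → MISS  vc=[12]
6: 0x33 (blk 12, set 0) → VC-HIT  vc=[4]
7: 0x1a (blk 6, set 0) → MISS  vc=[4, 12]
8: 0x30 (blk 12, set 0) → VC-HIT  vc=[4, 6]
9: 0x19 (blk 6, set 0) → VC-HIT  vc=[4, 12]
10: 0x18 (blk 6, set 0) → L1-HIT  vc=[4, 12]

VC = [4, 12]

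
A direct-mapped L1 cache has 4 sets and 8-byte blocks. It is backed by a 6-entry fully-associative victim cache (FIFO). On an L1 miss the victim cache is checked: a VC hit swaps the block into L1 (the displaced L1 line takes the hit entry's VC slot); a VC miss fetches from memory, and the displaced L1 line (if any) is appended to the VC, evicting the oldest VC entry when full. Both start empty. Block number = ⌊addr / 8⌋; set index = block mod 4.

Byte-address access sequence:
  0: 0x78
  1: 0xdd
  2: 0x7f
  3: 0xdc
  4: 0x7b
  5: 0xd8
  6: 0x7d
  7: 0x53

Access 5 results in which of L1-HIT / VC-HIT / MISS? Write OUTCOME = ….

#0 0x78→b15/s3 MISS; vc=[]
#1 0xdd→b27/s3 MISS; vc=[15]
#2 0x7f→b15/s3 VC-HIT; vc=[27]
#3 0xdc→b27/s3 VC-HIT; vc=[15]
#4 0x7b→b15/s3 VC-HIT; vc=[27]
#5 0xd8→b27/s3 VC-HIT; vc=[15]
#6 0x7d→b15/s3 VC-HIT; vc=[27]
#7 0x53→b10/s2 MISS; vc=[27]

OUTCOME = VC-HIT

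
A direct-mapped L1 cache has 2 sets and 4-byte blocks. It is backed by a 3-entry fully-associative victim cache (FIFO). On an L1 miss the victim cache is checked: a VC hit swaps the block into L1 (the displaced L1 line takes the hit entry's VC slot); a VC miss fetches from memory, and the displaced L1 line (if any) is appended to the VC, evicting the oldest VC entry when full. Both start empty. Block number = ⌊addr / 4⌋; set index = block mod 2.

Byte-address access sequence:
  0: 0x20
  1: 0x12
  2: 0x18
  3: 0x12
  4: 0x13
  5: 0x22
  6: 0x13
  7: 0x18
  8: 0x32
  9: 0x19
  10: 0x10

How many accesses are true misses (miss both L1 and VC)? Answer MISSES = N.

  [0] addr=0x20 blk=8 s=0: MISS | VC []
  [1] addr=0x12 blk=4 s=0: MISS | VC [8]
  [2] addr=0x18 blk=6 s=0: MISS | VC [8, 4]
  [3] addr=0x12 blk=4 s=0: VC-HIT | VC [8, 6]
  [4] addr=0x13 blk=4 s=0: L1-HIT | VC [8, 6]
  [5] addr=0x22 blk=8 s=0: VC-HIT | VC [4, 6]
  [6] addr=0x13 blk=4 s=0: VC-HIT | VC [8, 6]
  [7] addr=0x18 blk=6 s=0: VC-HIT | VC [8, 4]
  [8] addr=0x32 blk=12 s=0: MISS | VC [8, 4, 6]
  [9] addr=0x19 blk=6 s=0: VC-HIT | VC [8, 4, 12]
  [10] addr=0x10 blk=4 s=0: VC-HIT | VC [8, 6, 12]

MISSES = 4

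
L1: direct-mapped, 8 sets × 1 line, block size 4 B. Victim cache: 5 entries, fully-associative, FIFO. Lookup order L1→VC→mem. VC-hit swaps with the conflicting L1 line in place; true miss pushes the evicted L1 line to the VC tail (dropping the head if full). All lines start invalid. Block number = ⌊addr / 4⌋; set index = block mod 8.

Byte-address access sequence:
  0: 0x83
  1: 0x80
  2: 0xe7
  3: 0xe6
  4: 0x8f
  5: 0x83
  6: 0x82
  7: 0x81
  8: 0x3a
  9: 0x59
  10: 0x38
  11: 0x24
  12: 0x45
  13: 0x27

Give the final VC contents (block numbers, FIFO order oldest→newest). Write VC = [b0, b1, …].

  [0] addr=0x83 blk=32 s=0: MISS | VC []
  [1] addr=0x80 blk=32 s=0: L1-HIT | VC []
  [2] addr=0xe7 blk=57 s=1: MISS | VC []
  [3] addr=0xe6 blk=57 s=1: L1-HIT | VC []
  [4] addr=0x8f blk=35 s=3: MISS | VC []
  [5] addr=0x83 blk=32 s=0: L1-HIT | VC []
  [6] addr=0x82 blk=32 s=0: L1-HIT | VC []
  [7] addr=0x81 blk=32 s=0: L1-HIT | VC []
  [8] addr=0x3a blk=14 s=6: MISS | VC []
  [9] addr=0x59 blk=22 s=6: MISS | VC [14]
  [10] addr=0x38 blk=14 s=6: VC-HIT | VC [22]
  [11] addr=0x24 blk=9 s=1: MISS | VC [22, 57]
  [12] addr=0x45 blk=17 s=1: MISS | VC [22, 57, 9]
  [13] addr=0x27 blk=9 s=1: VC-HIT | VC [22, 57, 17]

VC = [22, 57, 17]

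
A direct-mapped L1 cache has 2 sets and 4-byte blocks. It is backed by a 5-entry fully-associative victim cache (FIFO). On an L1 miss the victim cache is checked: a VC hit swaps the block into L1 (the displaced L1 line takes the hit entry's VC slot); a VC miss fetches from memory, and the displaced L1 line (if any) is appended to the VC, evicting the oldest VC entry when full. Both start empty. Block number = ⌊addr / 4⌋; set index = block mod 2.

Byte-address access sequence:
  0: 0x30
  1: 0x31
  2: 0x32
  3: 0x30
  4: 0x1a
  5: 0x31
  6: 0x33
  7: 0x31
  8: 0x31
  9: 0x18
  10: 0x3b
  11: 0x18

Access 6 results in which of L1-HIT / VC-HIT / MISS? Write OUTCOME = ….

OUTCOME = L1-HIT

  [0] addr=0x30 blk=12 s=0: MISS | VC []
  [1] addr=0x31 blk=12 s=0: L1-HIT | VC []
  [2] addr=0x32 blk=12 s=0: L1-HIT | VC []
  [3] addr=0x30 blk=12 s=0: L1-HIT | VC []
  [4] addr=0x1a blk=6 s=0: MISS | VC [12]
  [5] addr=0x31 blk=12 s=0: VC-HIT | VC [6]
  [6] addr=0x33 blk=12 s=0: L1-HIT | VC [6]
  [7] addr=0x31 blk=12 s=0: L1-HIT | VC [6]
  [8] addr=0x31 blk=12 s=0: L1-HIT | VC [6]
  [9] addr=0x18 blk=6 s=0: VC-HIT | VC [12]
  [10] addr=0x3b blk=14 s=0: MISS | VC [12, 6]
  [11] addr=0x18 blk=6 s=0: VC-HIT | VC [12, 14]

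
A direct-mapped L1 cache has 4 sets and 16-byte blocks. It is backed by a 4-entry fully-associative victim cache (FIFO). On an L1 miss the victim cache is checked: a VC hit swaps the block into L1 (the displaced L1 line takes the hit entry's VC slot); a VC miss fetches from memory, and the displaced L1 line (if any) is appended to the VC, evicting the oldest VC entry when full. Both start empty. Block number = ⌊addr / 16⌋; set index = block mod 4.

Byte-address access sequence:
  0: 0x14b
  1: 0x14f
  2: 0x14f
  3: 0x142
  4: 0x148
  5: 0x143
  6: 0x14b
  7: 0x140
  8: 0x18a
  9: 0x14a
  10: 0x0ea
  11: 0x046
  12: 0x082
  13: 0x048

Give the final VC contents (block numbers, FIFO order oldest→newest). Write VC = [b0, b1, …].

  [0] addr=0x14b blk=20 s=0: MISS | VC []
  [1] addr=0x14f blk=20 s=0: L1-HIT | VC []
  [2] addr=0x14f blk=20 s=0: L1-HIT | VC []
  [3] addr=0x142 blk=20 s=0: L1-HIT | VC []
  [4] addr=0x148 blk=20 s=0: L1-HIT | VC []
  [5] addr=0x143 blk=20 s=0: L1-HIT | VC []
  [6] addr=0x14b blk=20 s=0: L1-HIT | VC []
  [7] addr=0x140 blk=20 s=0: L1-HIT | VC []
  [8] addr=0x18a blk=24 s=0: MISS | VC [20]
  [9] addr=0x14a blk=20 s=0: VC-HIT | VC [24]
  [10] addr=0xea blk=14 s=2: MISS | VC [24]
  [11] addr=0x46 blk=4 s=0: MISS | VC [24, 20]
  [12] addr=0x82 blk=8 s=0: MISS | VC [24, 20, 4]
  [13] addr=0x48 blk=4 s=0: VC-HIT | VC [24, 20, 8]

VC = [24, 20, 8]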